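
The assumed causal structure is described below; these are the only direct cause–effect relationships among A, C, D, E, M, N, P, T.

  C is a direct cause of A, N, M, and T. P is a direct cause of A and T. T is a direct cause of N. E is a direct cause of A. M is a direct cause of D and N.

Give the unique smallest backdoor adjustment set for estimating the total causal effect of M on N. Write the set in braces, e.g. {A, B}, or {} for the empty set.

Variables eligible for adjustment (non-descendants of M, excluding M and N): {A, C, E, P, T}.
Backdoor paths from M to N:
  P1: M <- C -> T -> N
  P2: M <- C -> N
  P3: M <- C -> A <- P -> T -> N
The empty set is not sufficient: P1 (M <- C -> T -> N) has no collider blocking it and no conditioned non-collider, so it is open.
Try {C}:
  P1: blocked at fork node C ∈ conditioning set.
  P2: blocked at fork node C ∈ conditioning set.
  P3: blocked at fork node C ∈ conditioning set.
{C} contains no descendant of M and blocks every backdoor path.
No other singleton works — e.g. {E} leaves P1 open — so {C} is the unique smallest valid adjustment set.

{C}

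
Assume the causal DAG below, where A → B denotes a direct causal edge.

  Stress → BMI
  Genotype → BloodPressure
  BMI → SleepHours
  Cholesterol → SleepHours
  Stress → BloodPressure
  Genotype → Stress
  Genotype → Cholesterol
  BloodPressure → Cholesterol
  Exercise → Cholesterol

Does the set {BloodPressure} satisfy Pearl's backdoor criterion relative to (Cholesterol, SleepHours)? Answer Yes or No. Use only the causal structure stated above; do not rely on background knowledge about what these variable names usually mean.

No

Backdoor paths from Cholesterol to SleepHours (paths whose first edge points into Cholesterol):
  P1: Cholesterol <- Genotype -> Stress -> BMI -> SleepHours
  P2: Cholesterol <- Genotype -> BloodPressure <- Stress -> BMI -> SleepHours
  P3: Cholesterol <- BloodPressure <- Genotype -> Stress -> BMI -> SleepHours
  P4: Cholesterol <- BloodPressure <- Stress -> BMI -> SleepHours
Condition 1 (no descendant of Cholesterol in the set): holds — descendants of Cholesterol are {SleepHours}; none are in {BloodPressure}.
Condition 2 (every backdoor path blocked by {BloodPressure}):
  P1: open — no interior node is in the conditioning set.
  P2: open — collider(s) BloodPressure are conditioned on (or have a conditioned descendant) and no non-collider on the path is in the set.
  P3: blocked at chain node BloodPressure ∈ conditioning set.
  P4: blocked at chain node BloodPressure ∈ conditioning set.
{BloodPressure} does not satisfy the backdoor criterion.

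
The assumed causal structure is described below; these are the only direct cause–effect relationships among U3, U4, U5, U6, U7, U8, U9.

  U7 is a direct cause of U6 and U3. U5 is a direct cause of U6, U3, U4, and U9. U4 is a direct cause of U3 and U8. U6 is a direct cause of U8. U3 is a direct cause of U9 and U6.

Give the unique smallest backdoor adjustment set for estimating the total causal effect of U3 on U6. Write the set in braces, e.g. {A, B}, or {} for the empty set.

Variables eligible for adjustment (non-descendants of U3, excluding U3 and U6): {U4, U5, U7}.
Backdoor paths from U3 to U6:
  P1: U3 <- U7 -> U6
  P2: U3 <- U5 -> U4 -> U8 <- U6
  P3: U3 <- U5 -> U6
  P4: U3 <- U4 <- U5 -> U6
  P5: U3 <- U4 -> U8 <- U6
The empty set is not sufficient: P1 (U3 <- U7 -> U6) has no collider blocking it and no conditioned non-collider, so it is open.
Try {U5, U7}:
  P1: blocked at fork node U7 ∈ conditioning set.
  P2: blocked at fork node U5 ∈ conditioning set.
  P3: blocked at fork node U5 ∈ conditioning set.
  P4: blocked at fork node U5 ∈ conditioning set.
  P5: blocked at collider U8 (neither it nor any descendant is in the conditioning set).
{U5, U7} contains no descendant of U3 and blocks every backdoor path.
Every element of {U5, U7} is needed (dropping U5 leaves P3 open; dropping U7 leaves P1 open), so no proper subset is valid.
Among all size-2 subsets of the eligible variables, only {U5, U7} blocks every backdoor path, so it is the unique smallest valid adjustment set.

{U5, U7}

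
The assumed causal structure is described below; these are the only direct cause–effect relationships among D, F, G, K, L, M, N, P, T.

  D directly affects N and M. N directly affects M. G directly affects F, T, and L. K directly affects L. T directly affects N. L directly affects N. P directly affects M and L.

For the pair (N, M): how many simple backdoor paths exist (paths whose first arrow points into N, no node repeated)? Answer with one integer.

3

A backdoor path from N to M is any simple undirected path whose first edge points into N (i.e. leaves N via a parent).
Parents of N: {D, L, T}.
Enumerating:
  P1: N <- T <- G -> L <- P -> M
  P2: N <- D -> M
  P3: N <- L <- P -> M
That exhausts the simple backdoor paths. Count: 3.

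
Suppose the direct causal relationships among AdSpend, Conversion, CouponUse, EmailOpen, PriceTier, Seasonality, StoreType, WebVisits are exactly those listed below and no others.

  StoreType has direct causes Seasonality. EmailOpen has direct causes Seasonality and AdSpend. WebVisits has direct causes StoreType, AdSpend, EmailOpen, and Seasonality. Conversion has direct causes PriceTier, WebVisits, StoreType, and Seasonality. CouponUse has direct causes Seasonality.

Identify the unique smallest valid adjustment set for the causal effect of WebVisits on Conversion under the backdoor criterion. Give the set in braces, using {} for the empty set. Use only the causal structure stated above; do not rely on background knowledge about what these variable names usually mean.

Variables eligible for adjustment (non-descendants of WebVisits, excluding WebVisits and Conversion): {AdSpend, CouponUse, EmailOpen, PriceTier, Seasonality, StoreType}.
Backdoor paths from WebVisits to Conversion:
  P1: WebVisits <- Seasonality -> StoreType -> Conversion
  P2: WebVisits <- Seasonality -> Conversion
  P3: WebVisits <- AdSpend -> EmailOpen <- Seasonality -> StoreType -> Conversion
  P4: WebVisits <- AdSpend -> EmailOpen <- Seasonality -> Conversion
  P5: WebVisits <- StoreType <- Seasonality -> Conversion
  P6: WebVisits <- StoreType -> Conversion
  P7: WebVisits <- EmailOpen <- Seasonality -> StoreType -> Conversion
  P8: WebVisits <- EmailOpen <- Seasonality -> Conversion
The empty set is not sufficient: P1 (WebVisits <- Seasonality -> StoreType -> Conversion) has no collider blocking it and no conditioned non-collider, so it is open.
Try {Seasonality, StoreType}:
  P1: blocked at fork node Seasonality ∈ conditioning set.
  P2: blocked at fork node Seasonality ∈ conditioning set.
  P3: blocked at collider EmailOpen (neither it nor any descendant is in the conditioning set).
  P4: blocked at collider EmailOpen (neither it nor any descendant is in the conditioning set).
  P5: blocked at chain node StoreType ∈ conditioning set.
  P6: blocked at fork node StoreType ∈ conditioning set.
  P7: blocked at fork node Seasonality ∈ conditioning set.
  P8: blocked at fork node Seasonality ∈ conditioning set.
{Seasonality, StoreType} contains no descendant of WebVisits and blocks every backdoor path.
Every element of {Seasonality, StoreType} is needed (dropping Seasonality leaves P2 open; dropping StoreType leaves P6 open), so no proper subset is valid.
Among all size-2 subsets of the eligible variables, only {Seasonality, StoreType} blocks every backdoor path, so it is the unique smallest valid adjustment set.

{Seasonality, StoreType}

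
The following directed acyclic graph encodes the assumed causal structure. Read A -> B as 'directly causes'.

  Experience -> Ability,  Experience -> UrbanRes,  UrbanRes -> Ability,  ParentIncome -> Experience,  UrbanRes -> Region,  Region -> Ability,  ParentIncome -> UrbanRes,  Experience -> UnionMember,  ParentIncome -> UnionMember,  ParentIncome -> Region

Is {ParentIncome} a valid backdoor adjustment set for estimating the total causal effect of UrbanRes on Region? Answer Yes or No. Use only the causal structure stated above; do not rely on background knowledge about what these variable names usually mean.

Yes

Backdoor paths from UrbanRes to Region (paths whose first edge points into UrbanRes):
  P1: UrbanRes <- ParentIncome -> Experience -> Ability <- Region
  P2: UrbanRes <- ParentIncome -> Region
  P3: UrbanRes <- ParentIncome -> UnionMember <- Experience -> Ability <- Region
  P4: UrbanRes <- Experience <- ParentIncome -> Region
  P5: UrbanRes <- Experience -> Ability <- Region
  P6: UrbanRes <- Experience -> UnionMember <- ParentIncome -> Region
Condition 1 (no descendant of UrbanRes in the set): holds — descendants of UrbanRes are {Ability, Region}; none are in {ParentIncome}.
Condition 2 (every backdoor path blocked by {ParentIncome}):
  P1: blocked at fork node ParentIncome ∈ conditioning set.
  P2: blocked at fork node ParentIncome ∈ conditioning set.
  P3: blocked at fork node ParentIncome ∈ conditioning set.
  P4: blocked at fork node ParentIncome ∈ conditioning set.
  P5: blocked at collider Ability (neither it nor any descendant is in the conditioning set).
  P6: blocked at collider UnionMember (neither it nor any descendant is in the conditioning set).
{ParentIncome} satisfies the backdoor criterion.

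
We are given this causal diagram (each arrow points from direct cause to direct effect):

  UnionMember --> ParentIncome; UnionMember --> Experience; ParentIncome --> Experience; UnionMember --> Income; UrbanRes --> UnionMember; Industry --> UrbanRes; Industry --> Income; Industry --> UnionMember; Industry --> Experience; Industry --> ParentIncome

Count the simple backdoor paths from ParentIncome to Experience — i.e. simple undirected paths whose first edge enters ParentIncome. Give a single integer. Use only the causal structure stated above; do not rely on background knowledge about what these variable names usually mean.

A backdoor path from ParentIncome to Experience is any simple undirected path whose first edge points into ParentIncome (i.e. leaves ParentIncome via a parent).
Parents of ParentIncome: {Industry, UnionMember}.
Enumerating:
  P1: ParentIncome <- Industry -> UrbanRes -> UnionMember -> Experience
  P2: ParentIncome <- Industry -> UnionMember -> Experience
  P3: ParentIncome <- Industry -> Income <- UnionMember -> Experience
  P4: ParentIncome <- Industry -> Experience
  P5: ParentIncome <- UnionMember <- Industry -> Experience
  P6: ParentIncome <- UnionMember <- UrbanRes <- Industry -> Experience
  P7: ParentIncome <- UnionMember -> Income <- Industry -> Experience
  P8: ParentIncome <- UnionMember -> Experience
That exhausts the simple backdoor paths. Count: 8.

8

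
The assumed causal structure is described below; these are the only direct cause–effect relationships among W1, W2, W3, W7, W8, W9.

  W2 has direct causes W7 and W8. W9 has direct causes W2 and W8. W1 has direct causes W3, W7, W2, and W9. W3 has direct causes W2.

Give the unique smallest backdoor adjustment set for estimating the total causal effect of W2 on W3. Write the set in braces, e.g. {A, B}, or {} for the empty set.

Variables eligible for adjustment (non-descendants of W2, excluding W2 and W3): {W7, W8}.
Backdoor paths from W2 to W3:
  P1: W2 <- W7 -> W1 <- W3
  P2: W2 <- W8 -> W9 -> W1 <- W3
Each backdoor path contains an unconditioned collider, so every path is already blocked with the empty conditioning set:
  P1: blocked at collider W1 (neither it nor any descendant is in the conditioning set).
  P2: blocked at collider W1 (neither it nor any descendant is in the conditioning set).
The empty set is therefore the unique smallest valid set.

{}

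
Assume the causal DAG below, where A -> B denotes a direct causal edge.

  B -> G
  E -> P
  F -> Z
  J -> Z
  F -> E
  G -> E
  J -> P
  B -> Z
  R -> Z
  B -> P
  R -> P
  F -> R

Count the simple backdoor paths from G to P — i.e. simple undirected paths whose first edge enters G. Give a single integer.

A backdoor path from G to P is any simple undirected path whose first edge points into G (i.e. leaves G via a parent).
Parents of G: {B}.
Enumerating:
  P1: G <- B -> P
  P2: G <- B -> Z <- F -> R -> P
  P3: G <- B -> Z <- F -> E -> P
  P4: G <- B -> Z <- R <- F -> E -> P
  P5: G <- B -> Z <- R -> P
  P6: G <- B -> Z <- J -> P
That exhausts the simple backdoor paths. Count: 6.

6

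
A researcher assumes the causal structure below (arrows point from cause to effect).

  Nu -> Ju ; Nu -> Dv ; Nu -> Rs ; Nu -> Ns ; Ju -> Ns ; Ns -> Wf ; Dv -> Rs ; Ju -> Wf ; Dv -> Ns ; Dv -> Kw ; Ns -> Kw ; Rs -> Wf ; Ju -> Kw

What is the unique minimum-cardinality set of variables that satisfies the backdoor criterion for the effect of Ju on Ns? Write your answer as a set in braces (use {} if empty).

Variables eligible for adjustment (non-descendants of Ju, excluding Ju and Ns): {Dv, Nu, Rs}.
Backdoor paths from Ju to Ns:
  P1: Ju <- Nu -> Dv -> Ns
  P2: Ju <- Nu -> Dv -> Rs -> Wf <- Ns
  P3: Ju <- Nu -> Dv -> Kw <- Ns
  P4: Ju <- Nu -> Ns
  P5: Ju <- Nu -> Rs <- Dv -> Ns
  P6: Ju <- Nu -> Rs <- Dv -> Kw <- Ns
  P7: Ju <- Nu -> Rs -> Wf <- Ns
The empty set is not sufficient: P1 (Ju <- Nu -> Dv -> Ns) has no collider blocking it and no conditioned non-collider, so it is open.
Try {Nu}:
  P1: blocked at fork node Nu ∈ conditioning set.
  P2: blocked at fork node Nu ∈ conditioning set.
  P3: blocked at fork node Nu ∈ conditioning set.
  P4: blocked at fork node Nu ∈ conditioning set.
  P5: blocked at fork node Nu ∈ conditioning set.
  P6: blocked at fork node Nu ∈ conditioning set.
  P7: blocked at fork node Nu ∈ conditioning set.
{Nu} contains no descendant of Ju and blocks every backdoor path.
No other singleton works — e.g. {Dv} leaves P4 open — so {Nu} is the unique smallest valid adjustment set.

{Nu}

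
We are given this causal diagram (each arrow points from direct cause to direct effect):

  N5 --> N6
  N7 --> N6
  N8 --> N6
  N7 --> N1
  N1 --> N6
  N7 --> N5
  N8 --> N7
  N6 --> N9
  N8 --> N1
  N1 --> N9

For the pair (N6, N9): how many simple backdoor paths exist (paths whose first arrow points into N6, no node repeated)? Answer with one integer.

7

A backdoor path from N6 to N9 is any simple undirected path whose first edge points into N6 (i.e. leaves N6 via a parent).
Parents of N6: {N1, N5, N7, N8}.
Enumerating:
  P1: N6 <- N8 -> N7 -> N1 -> N9
  P2: N6 <- N8 -> N1 -> N9
  P3: N6 <- N7 <- N8 -> N1 -> N9
  P4: N6 <- N7 -> N1 -> N9
  P5: N6 <- N5 <- N7 <- N8 -> N1 -> N9
  P6: N6 <- N5 <- N7 -> N1 -> N9
  P7: N6 <- N1 -> N9
That exhausts the simple backdoor paths. Count: 7.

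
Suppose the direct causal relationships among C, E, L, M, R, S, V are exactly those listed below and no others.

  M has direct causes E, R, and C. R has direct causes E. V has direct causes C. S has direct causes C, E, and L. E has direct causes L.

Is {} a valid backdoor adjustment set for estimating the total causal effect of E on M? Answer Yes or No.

Yes

Backdoor paths from E to M (paths whose first edge points into E):
  P1: E <- L -> S <- C -> M
Condition 1 (no descendant of E in the set): holds — descendants of E are {M, R, S}; none are in {}.
Condition 2 (every backdoor path blocked by {}):
  P1: blocked at collider S (neither it nor any descendant is in the conditioning set).
{} satisfies the backdoor criterion.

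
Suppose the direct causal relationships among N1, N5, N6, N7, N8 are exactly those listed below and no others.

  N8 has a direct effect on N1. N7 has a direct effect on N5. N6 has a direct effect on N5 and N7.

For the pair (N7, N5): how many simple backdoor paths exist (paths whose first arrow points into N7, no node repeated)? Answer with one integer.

1

A backdoor path from N7 to N5 is any simple undirected path whose first edge points into N7 (i.e. leaves N7 via a parent).
Parents of N7: {N6}.
Enumerating:
  P1: N7 <- N6 -> N5
That exhausts the simple backdoor paths. Count: 1.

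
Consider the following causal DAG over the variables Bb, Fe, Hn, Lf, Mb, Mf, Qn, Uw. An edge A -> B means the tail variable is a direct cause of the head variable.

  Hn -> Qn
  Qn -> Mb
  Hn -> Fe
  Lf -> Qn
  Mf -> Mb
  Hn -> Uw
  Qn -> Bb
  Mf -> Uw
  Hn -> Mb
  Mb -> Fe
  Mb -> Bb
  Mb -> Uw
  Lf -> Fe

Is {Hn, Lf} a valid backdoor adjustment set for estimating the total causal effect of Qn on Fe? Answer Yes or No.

Backdoor paths from Qn to Fe (paths whose first edge points into Qn):
  P1: Qn <- Hn -> Mb -> Fe
  P2: Qn <- Hn -> Fe
  P3: Qn <- Hn -> Uw <- Mf -> Mb -> Fe
  P4: Qn <- Hn -> Uw <- Mb -> Fe
  P5: Qn <- Lf -> Fe
Condition 1 (no descendant of Qn in the set): holds — descendants of Qn are {Bb, Fe, Mb, Uw}; none are in {Hn, Lf}.
Condition 2 (every backdoor path blocked by {Hn, Lf}):
  P1: blocked at fork node Hn ∈ conditioning set.
  P2: blocked at fork node Hn ∈ conditioning set.
  P3: blocked at fork node Hn ∈ conditioning set.
  P4: blocked at fork node Hn ∈ conditioning set.
  P5: blocked at fork node Lf ∈ conditioning set.
{Hn, Lf} satisfies the backdoor criterion.

Yes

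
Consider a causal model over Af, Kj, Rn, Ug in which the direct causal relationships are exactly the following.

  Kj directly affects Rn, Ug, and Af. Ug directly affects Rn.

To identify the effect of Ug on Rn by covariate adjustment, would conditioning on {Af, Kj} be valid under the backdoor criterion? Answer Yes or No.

Backdoor paths from Ug to Rn (paths whose first edge points into Ug):
  P1: Ug <- Kj -> Rn
Condition 1 (no descendant of Ug in the set): holds — descendants of Ug are {Rn}; none are in {Af, Kj}.
Condition 2 (every backdoor path blocked by {Af, Kj}):
  P1: blocked at fork node Kj ∈ conditioning set.
{Af, Kj} satisfies the backdoor criterion.

Yes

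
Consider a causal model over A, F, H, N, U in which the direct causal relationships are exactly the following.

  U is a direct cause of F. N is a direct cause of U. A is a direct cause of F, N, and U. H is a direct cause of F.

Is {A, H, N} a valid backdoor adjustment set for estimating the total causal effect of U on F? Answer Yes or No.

Yes

Backdoor paths from U to F (paths whose first edge points into U):
  P1: U <- A -> F
  P2: U <- N <- A -> F
Condition 1 (no descendant of U in the set): holds — descendants of U are {F}; none are in {A, H, N}.
Condition 2 (every backdoor path blocked by {A, H, N}):
  P1: blocked at fork node A ∈ conditioning set.
  P2: blocked at chain node N ∈ conditioning set.
{A, H, N} satisfies the backdoor criterion.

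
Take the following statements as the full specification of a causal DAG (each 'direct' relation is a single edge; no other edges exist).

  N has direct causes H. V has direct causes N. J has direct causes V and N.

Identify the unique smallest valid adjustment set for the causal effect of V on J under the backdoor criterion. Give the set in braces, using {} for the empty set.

{N}

Variables eligible for adjustment (non-descendants of V, excluding V and J): {H, N}.
Backdoor paths from V to J:
  P1: V <- N -> J
The empty set is not sufficient: P1 (V <- N -> J) has no collider blocking it and no conditioned non-collider, so it is open.
Try {N}:
  P1: blocked at fork node N ∈ conditioning set.
{N} contains no descendant of V and blocks every backdoor path.
No other singleton works — e.g. {H} leaves P1 open — so {N} is the unique smallest valid adjustment set.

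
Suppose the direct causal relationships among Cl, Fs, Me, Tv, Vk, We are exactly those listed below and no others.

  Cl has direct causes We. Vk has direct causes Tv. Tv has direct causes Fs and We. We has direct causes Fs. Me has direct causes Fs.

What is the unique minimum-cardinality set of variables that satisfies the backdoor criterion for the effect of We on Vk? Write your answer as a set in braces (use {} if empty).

{Fs}

Variables eligible for adjustment (non-descendants of We, excluding We and Vk): {Fs, Me}.
Backdoor paths from We to Vk:
  P1: We <- Fs -> Tv -> Vk
The empty set is not sufficient: P1 (We <- Fs -> Tv -> Vk) has no collider blocking it and no conditioned non-collider, so it is open.
Try {Fs}:
  P1: blocked at fork node Fs ∈ conditioning set.
{Fs} contains no descendant of We and blocks every backdoor path.
No other singleton works — e.g. {Me} leaves P1 open — so {Fs} is the unique smallest valid adjustment set.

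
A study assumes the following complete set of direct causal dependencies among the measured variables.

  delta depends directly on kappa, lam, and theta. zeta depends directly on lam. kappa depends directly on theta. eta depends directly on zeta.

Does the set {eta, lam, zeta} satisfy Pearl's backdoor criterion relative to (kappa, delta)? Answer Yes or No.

No

Backdoor paths from kappa to delta (paths whose first edge points into kappa):
  P1: kappa <- theta -> delta
Condition 1 (no descendant of kappa in the set): holds — descendants of kappa are {delta}; none are in {eta, lam, zeta}.
Condition 2 (every backdoor path blocked by {eta, lam, zeta}):
  P1: open — no interior node is in the conditioning set.
{eta, lam, zeta} does not satisfy the backdoor criterion.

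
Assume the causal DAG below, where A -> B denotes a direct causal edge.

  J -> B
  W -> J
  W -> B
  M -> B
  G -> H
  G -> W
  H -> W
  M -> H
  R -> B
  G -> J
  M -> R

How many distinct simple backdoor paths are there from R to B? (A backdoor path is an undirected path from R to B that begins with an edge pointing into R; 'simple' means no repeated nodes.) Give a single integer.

8

A backdoor path from R to B is any simple undirected path whose first edge points into R (i.e. leaves R via a parent).
Parents of R: {M}.
Enumerating:
  P1: R <- M -> H <- G -> W -> J -> B
  P2: R <- M -> H <- G -> W -> B
  P3: R <- M -> H <- G -> J <- W -> B
  P4: R <- M -> H <- G -> J -> B
  P5: R <- M -> H -> W <- G -> J -> B
  P6: R <- M -> H -> W -> J -> B
  P7: R <- M -> H -> W -> B
  P8: R <- M -> B
That exhausts the simple backdoor paths. Count: 8.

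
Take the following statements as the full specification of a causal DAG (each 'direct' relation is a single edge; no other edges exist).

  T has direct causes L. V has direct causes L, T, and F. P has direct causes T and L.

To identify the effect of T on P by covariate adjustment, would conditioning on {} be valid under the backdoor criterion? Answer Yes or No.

Backdoor paths from T to P (paths whose first edge points into T):
  P1: T <- L -> P
Condition 1 (no descendant of T in the set): holds — descendants of T are {P, V}; none are in {}.
Condition 2 (every backdoor path blocked by {}):
  P1: open — no interior node is in the conditioning set.
{} does not satisfy the backdoor criterion.

No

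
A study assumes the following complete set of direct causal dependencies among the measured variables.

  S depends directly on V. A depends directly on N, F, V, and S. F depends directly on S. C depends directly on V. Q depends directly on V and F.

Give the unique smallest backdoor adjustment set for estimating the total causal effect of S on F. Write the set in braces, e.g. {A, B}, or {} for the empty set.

Variables eligible for adjustment (non-descendants of S, excluding S and F): {C, N, V}.
Backdoor paths from S to F:
  P1: S <- V -> Q <- F
  P2: S <- V -> A <- F
Each backdoor path contains an unconditioned collider, so every path is already blocked with the empty conditioning set:
  P1: blocked at collider Q (neither it nor any descendant is in the conditioning set).
  P2: blocked at collider A (neither it nor any descendant is in the conditioning set).
The empty set is therefore the unique smallest valid set.

{}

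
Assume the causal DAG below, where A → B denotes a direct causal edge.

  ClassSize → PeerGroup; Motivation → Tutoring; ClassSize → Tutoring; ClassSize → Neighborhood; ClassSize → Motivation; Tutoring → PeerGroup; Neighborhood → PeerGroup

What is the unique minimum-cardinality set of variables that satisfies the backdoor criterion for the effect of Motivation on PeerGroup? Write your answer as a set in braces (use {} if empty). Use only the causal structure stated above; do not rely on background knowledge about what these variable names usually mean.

Variables eligible for adjustment (non-descendants of Motivation, excluding Motivation and PeerGroup): {ClassSize, Neighborhood}.
Backdoor paths from Motivation to PeerGroup:
  P1: Motivation <- ClassSize -> Neighborhood -> PeerGroup
  P2: Motivation <- ClassSize -> Tutoring -> PeerGroup
  P3: Motivation <- ClassSize -> PeerGroup
The empty set is not sufficient: P1 (Motivation <- ClassSize -> Neighborhood -> PeerGroup) has no collider blocking it and no conditioned non-collider, so it is open.
Try {ClassSize}:
  P1: blocked at fork node ClassSize ∈ conditioning set.
  P2: blocked at fork node ClassSize ∈ conditioning set.
  P3: blocked at fork node ClassSize ∈ conditioning set.
{ClassSize} contains no descendant of Motivation and blocks every backdoor path.
No other singleton works — e.g. {Neighborhood} leaves P2 open — so {ClassSize} is the unique smallest valid adjustment set.

{ClassSize}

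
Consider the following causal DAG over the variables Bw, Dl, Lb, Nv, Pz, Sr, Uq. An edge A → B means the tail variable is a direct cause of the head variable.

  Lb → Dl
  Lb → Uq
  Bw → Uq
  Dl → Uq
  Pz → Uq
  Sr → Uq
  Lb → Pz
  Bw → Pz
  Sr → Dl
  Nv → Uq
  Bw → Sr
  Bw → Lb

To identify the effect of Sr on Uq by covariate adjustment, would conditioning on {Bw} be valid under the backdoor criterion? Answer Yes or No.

Yes

Backdoor paths from Sr to Uq (paths whose first edge points into Sr):
  P1: Sr <- Bw -> Lb -> Dl -> Uq
  P2: Sr <- Bw -> Lb -> Pz -> Uq
  P3: Sr <- Bw -> Lb -> Uq
  P4: Sr <- Bw -> Pz <- Lb -> Dl -> Uq
  P5: Sr <- Bw -> Pz <- Lb -> Uq
  P6: Sr <- Bw -> Pz -> Uq
  P7: Sr <- Bw -> Uq
Condition 1 (no descendant of Sr in the set): holds — descendants of Sr are {Dl, Uq}; none are in {Bw}.
Condition 2 (every backdoor path blocked by {Bw}):
  P1: blocked at fork node Bw ∈ conditioning set.
  P2: blocked at fork node Bw ∈ conditioning set.
  P3: blocked at fork node Bw ∈ conditioning set.
  P4: blocked at fork node Bw ∈ conditioning set.
  P5: blocked at fork node Bw ∈ conditioning set.
  P6: blocked at fork node Bw ∈ conditioning set.
  P7: blocked at fork node Bw ∈ conditioning set.
{Bw} satisfies the backdoor criterion.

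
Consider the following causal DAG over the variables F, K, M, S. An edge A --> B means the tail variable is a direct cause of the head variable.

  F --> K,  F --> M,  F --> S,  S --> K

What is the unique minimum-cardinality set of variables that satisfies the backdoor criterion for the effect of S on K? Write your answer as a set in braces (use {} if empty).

Variables eligible for adjustment (non-descendants of S, excluding S and K): {F, M}.
Backdoor paths from S to K:
  P1: S <- F -> K
The empty set is not sufficient: P1 (S <- F -> K) has no collider blocking it and no conditioned non-collider, so it is open.
Try {F}:
  P1: blocked at fork node F ∈ conditioning set.
{F} contains no descendant of S and blocks every backdoor path.
No other singleton works — e.g. {M} leaves P1 open — so {F} is the unique smallest valid adjustment set.

{F}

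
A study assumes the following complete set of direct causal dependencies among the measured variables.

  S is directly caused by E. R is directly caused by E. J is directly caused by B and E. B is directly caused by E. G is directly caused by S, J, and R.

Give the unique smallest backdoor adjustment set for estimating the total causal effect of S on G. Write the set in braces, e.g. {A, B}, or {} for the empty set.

{E}

Variables eligible for adjustment (non-descendants of S, excluding S and G): {B, E, J, R}.
Backdoor paths from S to G:
  P1: S <- E -> B -> J -> G
  P2: S <- E -> R -> G
  P3: S <- E -> J -> G
The empty set is not sufficient: P1 (S <- E -> B -> J -> G) has no collider blocking it and no conditioned non-collider, so it is open.
Try {E}:
  P1: blocked at fork node E ∈ conditioning set.
  P2: blocked at fork node E ∈ conditioning set.
  P3: blocked at fork node E ∈ conditioning set.
{E} contains no descendant of S and blocks every backdoor path.
No other singleton works — e.g. {B} leaves P2 open — so {E} is the unique smallest valid adjustment set.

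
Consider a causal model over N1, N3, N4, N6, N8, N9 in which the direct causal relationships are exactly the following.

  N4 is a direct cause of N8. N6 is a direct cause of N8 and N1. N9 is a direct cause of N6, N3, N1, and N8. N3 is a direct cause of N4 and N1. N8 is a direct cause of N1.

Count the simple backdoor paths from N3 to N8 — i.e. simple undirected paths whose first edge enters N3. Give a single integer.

A backdoor path from N3 to N8 is any simple undirected path whose first edge points into N3 (i.e. leaves N3 via a parent).
Parents of N3: {N9}.
Enumerating:
  P1: N3 <- N9 -> N6 -> N8
  P2: N3 <- N9 -> N6 -> N1 <- N8
  P3: N3 <- N9 -> N8
  P4: N3 <- N9 -> N1 <- N6 -> N8
  P5: N3 <- N9 -> N1 <- N8
That exhausts the simple backdoor paths. Count: 5.

5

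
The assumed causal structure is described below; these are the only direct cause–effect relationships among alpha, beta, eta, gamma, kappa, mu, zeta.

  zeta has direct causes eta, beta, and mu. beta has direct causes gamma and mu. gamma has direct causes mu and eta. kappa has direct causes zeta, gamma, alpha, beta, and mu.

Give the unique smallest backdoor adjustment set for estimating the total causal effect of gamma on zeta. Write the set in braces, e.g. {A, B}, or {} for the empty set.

{eta, mu}

Variables eligible for adjustment (non-descendants of gamma, excluding gamma and zeta): {alpha, eta, mu}.
Backdoor paths from gamma to zeta:
  P1: gamma <- eta -> zeta
  P2: gamma <- mu -> beta -> zeta
  P3: gamma <- mu -> beta -> kappa <- zeta
  P4: gamma <- mu -> zeta
  P5: gamma <- mu -> kappa <- beta -> zeta
  P6: gamma <- mu -> kappa <- zeta
The empty set is not sufficient: P1 (gamma <- eta -> zeta) has no collider blocking it and no conditioned non-collider, so it is open.
Try {eta, mu}:
  P1: blocked at fork node eta ∈ conditioning set.
  P2: blocked at fork node mu ∈ conditioning set.
  P3: blocked at fork node mu ∈ conditioning set.
  P4: blocked at fork node mu ∈ conditioning set.
  P5: blocked at fork node mu ∈ conditioning set.
  P6: blocked at fork node mu ∈ conditioning set.
{eta, mu} contains no descendant of gamma and blocks every backdoor path.
Every element of {eta, mu} is needed (dropping eta leaves P1 open; dropping mu leaves P2 open), so no proper subset is valid.
Among all size-2 subsets of the eligible variables, only {eta, mu} blocks every backdoor path, so it is the unique smallest valid adjustment set.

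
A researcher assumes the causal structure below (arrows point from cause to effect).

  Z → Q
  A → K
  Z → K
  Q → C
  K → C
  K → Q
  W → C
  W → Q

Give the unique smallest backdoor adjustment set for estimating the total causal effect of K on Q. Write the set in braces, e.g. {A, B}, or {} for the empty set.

{Z}

Variables eligible for adjustment (non-descendants of K, excluding K and Q): {A, W, Z}.
Backdoor paths from K to Q:
  P1: K <- Z -> Q
The empty set is not sufficient: P1 (K <- Z -> Q) has no collider blocking it and no conditioned non-collider, so it is open.
Try {Z}:
  P1: blocked at fork node Z ∈ conditioning set.
{Z} contains no descendant of K and blocks every backdoor path.
No other singleton works — e.g. {A} leaves P1 open — so {Z} is the unique smallest valid adjustment set.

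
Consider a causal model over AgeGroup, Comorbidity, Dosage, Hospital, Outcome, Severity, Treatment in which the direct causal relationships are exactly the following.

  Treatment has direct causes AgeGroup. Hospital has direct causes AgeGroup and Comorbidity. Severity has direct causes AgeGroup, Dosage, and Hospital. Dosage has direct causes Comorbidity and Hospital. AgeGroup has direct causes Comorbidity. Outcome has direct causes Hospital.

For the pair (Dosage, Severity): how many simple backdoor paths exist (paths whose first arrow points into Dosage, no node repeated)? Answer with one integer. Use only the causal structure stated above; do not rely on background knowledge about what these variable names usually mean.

A backdoor path from Dosage to Severity is any simple undirected path whose first edge points into Dosage (i.e. leaves Dosage via a parent).
Parents of Dosage: {Comorbidity, Hospital}.
Enumerating:
  P1: Dosage <- Comorbidity -> AgeGroup -> Hospital -> Severity
  P2: Dosage <- Comorbidity -> AgeGroup -> Severity
  P3: Dosage <- Comorbidity -> Hospital <- AgeGroup -> Severity
  P4: Dosage <- Comorbidity -> Hospital -> Severity
  P5: Dosage <- Hospital <- Comorbidity -> AgeGroup -> Severity
  P6: Dosage <- Hospital <- AgeGroup -> Severity
  P7: Dosage <- Hospital -> Severity
That exhausts the simple backdoor paths. Count: 7.

7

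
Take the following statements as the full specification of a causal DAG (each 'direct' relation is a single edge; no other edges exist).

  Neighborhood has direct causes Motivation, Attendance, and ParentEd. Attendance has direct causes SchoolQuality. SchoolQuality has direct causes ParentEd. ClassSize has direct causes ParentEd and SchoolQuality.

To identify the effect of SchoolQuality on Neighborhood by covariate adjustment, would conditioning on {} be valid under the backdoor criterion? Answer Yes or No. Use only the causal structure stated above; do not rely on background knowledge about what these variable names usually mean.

Backdoor paths from SchoolQuality to Neighborhood (paths whose first edge points into SchoolQuality):
  P1: SchoolQuality <- ParentEd -> Neighborhood
Condition 1 (no descendant of SchoolQuality in the set): holds — descendants of SchoolQuality are {Attendance, ClassSize, Neighborhood}; none are in {}.
Condition 2 (every backdoor path blocked by {}):
  P1: open — no interior node is in the conditioning set.
{} does not satisfy the backdoor criterion.

No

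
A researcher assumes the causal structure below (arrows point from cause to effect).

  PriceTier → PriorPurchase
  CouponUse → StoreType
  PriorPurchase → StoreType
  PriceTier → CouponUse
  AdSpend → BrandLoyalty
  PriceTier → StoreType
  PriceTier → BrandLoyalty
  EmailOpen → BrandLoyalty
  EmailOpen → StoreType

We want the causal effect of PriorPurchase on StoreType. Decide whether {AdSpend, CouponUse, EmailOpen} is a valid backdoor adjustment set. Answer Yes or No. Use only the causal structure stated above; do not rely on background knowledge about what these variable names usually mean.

No

Backdoor paths from PriorPurchase to StoreType (paths whose first edge points into PriorPurchase):
  P1: PriorPurchase <- PriceTier -> CouponUse -> StoreType
  P2: PriorPurchase <- PriceTier -> BrandLoyalty <- EmailOpen -> StoreType
  P3: PriorPurchase <- PriceTier -> StoreType
Condition 1 (no descendant of PriorPurchase in the set): holds — descendants of PriorPurchase are {StoreType}; none are in {AdSpend, CouponUse, EmailOpen}.
Condition 2 (every backdoor path blocked by {AdSpend, CouponUse, EmailOpen}):
  P1: blocked at chain node CouponUse ∈ conditioning set.
  P2: blocked at collider BrandLoyalty (neither it nor any descendant is in the conditioning set).
  P3: open — no interior node is in the conditioning set.
{AdSpend, CouponUse, EmailOpen} does not satisfy the backdoor criterion.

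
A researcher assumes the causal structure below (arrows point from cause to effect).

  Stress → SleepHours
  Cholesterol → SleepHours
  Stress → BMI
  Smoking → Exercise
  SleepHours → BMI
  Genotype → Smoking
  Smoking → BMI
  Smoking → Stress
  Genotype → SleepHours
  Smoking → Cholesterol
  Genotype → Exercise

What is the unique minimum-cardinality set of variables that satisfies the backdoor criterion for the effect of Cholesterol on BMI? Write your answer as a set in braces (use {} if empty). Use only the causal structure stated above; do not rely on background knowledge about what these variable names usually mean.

Variables eligible for adjustment (non-descendants of Cholesterol, excluding Cholesterol and BMI): {Exercise, Genotype, Smoking, Stress}.
Backdoor paths from Cholesterol to BMI:
  P1: Cholesterol <- Smoking <- Genotype -> SleepHours <- Stress -> BMI
  P2: Cholesterol <- Smoking <- Genotype -> SleepHours -> BMI
  P3: Cholesterol <- Smoking -> Exercise <- Genotype -> SleepHours <- Stress -> BMI
  P4: Cholesterol <- Smoking -> Exercise <- Genotype -> SleepHours -> BMI
  P5: Cholesterol <- Smoking -> Stress -> SleepHours -> BMI
  P6: Cholesterol <- Smoking -> Stress -> BMI
  P7: Cholesterol <- Smoking -> BMI
The empty set is not sufficient: P2 (Cholesterol <- Smoking <- Genotype -> SleepHours -> BMI) has no collider blocking it and no conditioned non-collider, so it is open.
Try {Smoking}:
  P1: blocked at chain node Smoking ∈ conditioning set.
  P2: blocked at chain node Smoking ∈ conditioning set.
  P3: blocked at fork node Smoking ∈ conditioning set.
  P4: blocked at fork node Smoking ∈ conditioning set.
  P5: blocked at fork node Smoking ∈ conditioning set.
  P6: blocked at fork node Smoking ∈ conditioning set.
  P7: blocked at fork node Smoking ∈ conditioning set.
{Smoking} contains no descendant of Cholesterol and blocks every backdoor path.
No other singleton works — e.g. {Genotype} leaves P5 open — so {Smoking} is the unique smallest valid adjustment set.

{Smoking}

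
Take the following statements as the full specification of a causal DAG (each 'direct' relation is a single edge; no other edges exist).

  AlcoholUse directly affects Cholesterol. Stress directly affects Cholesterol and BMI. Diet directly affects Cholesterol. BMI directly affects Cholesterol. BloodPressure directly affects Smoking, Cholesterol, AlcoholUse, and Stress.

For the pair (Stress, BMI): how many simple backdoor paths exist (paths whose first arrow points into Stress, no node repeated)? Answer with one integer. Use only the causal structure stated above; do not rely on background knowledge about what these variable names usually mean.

2

A backdoor path from Stress to BMI is any simple undirected path whose first edge points into Stress (i.e. leaves Stress via a parent).
Parents of Stress: {BloodPressure}.
Enumerating:
  P1: Stress <- BloodPressure -> AlcoholUse -> Cholesterol <- BMI
  P2: Stress <- BloodPressure -> Cholesterol <- BMI
That exhausts the simple backdoor paths. Count: 2.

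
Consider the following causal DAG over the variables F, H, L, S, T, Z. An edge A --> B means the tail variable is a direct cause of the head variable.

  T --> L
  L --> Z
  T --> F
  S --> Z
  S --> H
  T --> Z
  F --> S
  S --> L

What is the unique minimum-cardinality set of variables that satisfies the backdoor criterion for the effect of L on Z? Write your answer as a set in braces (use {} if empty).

{S, T}

Variables eligible for adjustment (non-descendants of L, excluding L and Z): {F, H, S, T}.
Backdoor paths from L to Z:
  P1: L <- T -> F -> S -> Z
  P2: L <- T -> Z
  P3: L <- S <- F <- T -> Z
  P4: L <- S -> Z
The empty set is not sufficient: P1 (L <- T -> F -> S -> Z) has no collider blocking it and no conditioned non-collider, so it is open.
Try {S, T}:
  P1: blocked at fork node T ∈ conditioning set.
  P2: blocked at fork node T ∈ conditioning set.
  P3: blocked at chain node S ∈ conditioning set.
  P4: blocked at fork node S ∈ conditioning set.
{S, T} contains no descendant of L and blocks every backdoor path.
Every element of {S, T} is needed (dropping S leaves P4 open; dropping T leaves P2 open), so no proper subset is valid.
Among all size-2 subsets of the eligible variables, only {S, T} blocks every backdoor path, so it is the unique smallest valid adjustment set.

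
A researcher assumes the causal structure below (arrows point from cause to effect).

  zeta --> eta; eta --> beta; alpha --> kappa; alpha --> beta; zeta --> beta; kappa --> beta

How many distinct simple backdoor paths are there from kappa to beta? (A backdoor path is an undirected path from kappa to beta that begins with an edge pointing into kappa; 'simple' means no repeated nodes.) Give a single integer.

A backdoor path from kappa to beta is any simple undirected path whose first edge points into kappa (i.e. leaves kappa via a parent).
Parents of kappa: {alpha}.
Enumerating:
  P1: kappa <- alpha -> beta
That exhausts the simple backdoor paths. Count: 1.

1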